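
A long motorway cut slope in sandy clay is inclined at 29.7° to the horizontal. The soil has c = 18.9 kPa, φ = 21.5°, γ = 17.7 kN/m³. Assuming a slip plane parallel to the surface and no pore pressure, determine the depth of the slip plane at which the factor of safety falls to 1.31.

Setting FS = 1.31 in FS = [c + γz cos²β tanφ] / [γz sinβ cosβ] and solving for z:
z = c / [γ cosβ (FS·sinβ − cosβ·tanφ)]
  = 18.9 / [17.7·cos29.7°·(1.31·sin29.7° − cos29.7°·tan21.5°)]
  = 18.9 / [17.7·0.8686·(1.31·0.4955 − 0.8686·0.3939)]
  = 18.9 / 4.7183 = 4.006 m

z = 4.01 m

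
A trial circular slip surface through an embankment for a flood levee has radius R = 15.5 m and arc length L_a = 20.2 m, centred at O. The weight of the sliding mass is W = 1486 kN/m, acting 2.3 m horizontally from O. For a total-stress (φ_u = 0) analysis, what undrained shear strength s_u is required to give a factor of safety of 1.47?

FS = s_u·L_a·R / (W·d), so s_u = FS·W·d / (L_a·R).
s_u = 1.47·1486·2.3 / (20.20·15.5) = 5024.2 / 313.10 = 16.05 kPa

s_u = 16.0 kPa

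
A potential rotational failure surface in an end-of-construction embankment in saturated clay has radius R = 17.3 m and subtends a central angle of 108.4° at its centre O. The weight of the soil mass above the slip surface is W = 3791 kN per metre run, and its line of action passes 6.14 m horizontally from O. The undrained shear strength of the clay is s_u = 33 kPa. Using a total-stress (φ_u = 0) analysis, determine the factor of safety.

Taking moments about the centre O, the resisting moment is provided by the undrained shear strength acting along the arc:
Arc length L_a = R·θ = 17.3·(108.4°·π/180) = 17.3·1.8919 = 32.73 m
M_R = s_u·L_a·R = 33·32.73·17.3 = 18685.8 kN·m/m
M_D = W·d = 3791·6.14 = 23276.7 kN·m/m
FS = M_R / M_D = 18685.8 / 23276.7 = 0.803

FS = 0.80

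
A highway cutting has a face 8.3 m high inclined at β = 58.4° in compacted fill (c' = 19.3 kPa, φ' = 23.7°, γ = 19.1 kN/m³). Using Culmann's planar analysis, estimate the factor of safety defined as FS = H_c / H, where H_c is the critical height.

H_c = (4c'/γ) · sinβ cosφ' / [1 − cos(β − φ')]
    = (4·19.3/19.1) · sin58.4°·cos23.7° / [1 − cos34.7°]
    = 4.042 · 0.7799 / 0.1779 = 17.72 m
FS = H_c / H = 17.72 / 8.3 = 2.135

FS = 2.14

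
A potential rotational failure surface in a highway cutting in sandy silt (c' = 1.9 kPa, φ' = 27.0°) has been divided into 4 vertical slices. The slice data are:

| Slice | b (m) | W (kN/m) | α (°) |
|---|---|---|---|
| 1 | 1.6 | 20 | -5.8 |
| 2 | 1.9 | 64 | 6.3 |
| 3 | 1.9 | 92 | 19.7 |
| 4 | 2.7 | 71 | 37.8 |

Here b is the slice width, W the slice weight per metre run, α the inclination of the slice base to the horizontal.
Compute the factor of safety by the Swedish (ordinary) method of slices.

Ordinary method of slices: FS = Σ[c'·Δl_i + (W_i cosα_i)·tanφ'] / Σ W_i sinα_i, with Δl_i = b_i / cosα_i.
Slice 1: Δl = 1.6/cos(-5.8°) = 1.608 m; N'_1 = 20·cos(-5.8°) = 19.9; c'Δl = 3.06; W sinα = -2.0
Slice 2: Δl = 1.9/cos6.3° = 1.912 m; N'_2 = 64·cos6.3° = 63.6; c'Δl = 3.63; W sinα = 7.0
Slice 3: Δl = 1.9/cos19.7° = 2.018 m; N'_3 = 92·cos19.7° = 86.6; c'Δl = 3.83; W sinα = 31.0
Slice 4: Δl = 2.7/cos37.8° = 3.417 m; N'_4 = 71·cos37.8° = 56.1; c'Δl = 6.49; W sinα = 43.5
Σc'Δl = 17.0 kN/m; ΣN' = 226.2 kN/m; ΣW sinα = 79.5 kN/m
Resisting = 17.0 + 226.2·tan27.0° = 17.0 + 115.3 = 132.3 kN/m
FS = 132.3 / 79.5 = 1.663

FS = 1.66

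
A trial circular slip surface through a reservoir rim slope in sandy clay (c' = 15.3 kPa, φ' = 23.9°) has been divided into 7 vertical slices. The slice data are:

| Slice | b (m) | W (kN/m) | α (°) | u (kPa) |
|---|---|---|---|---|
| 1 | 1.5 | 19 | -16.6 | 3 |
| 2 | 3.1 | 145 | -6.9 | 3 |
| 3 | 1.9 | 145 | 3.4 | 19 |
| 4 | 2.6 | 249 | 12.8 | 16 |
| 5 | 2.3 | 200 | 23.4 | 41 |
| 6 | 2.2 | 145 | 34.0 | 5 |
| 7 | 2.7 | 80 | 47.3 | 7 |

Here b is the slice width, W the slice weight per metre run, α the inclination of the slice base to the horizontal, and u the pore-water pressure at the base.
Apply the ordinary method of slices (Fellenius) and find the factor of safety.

Ordinary method of slices: FS = Σ[c'·Δl_i + (W_i cosα_i − u_i·Δl_i)·tanφ'] / Σ W_i sinα_i, with Δl_i = b_i / cosα_i.
Slice 1: Δl = 1.5/cos(-16.6°) = 1.565 m; N'_1 = 19·cos(-16.6°) − 3·1.565 = 13.5; c'Δl = 23.95; W sinα = -5.4
Slice 2: Δl = 3.1/cos(-6.9°) = 3.123 m; N'_2 = 145·cos(-6.9°) − 3·3.123 = 134.6; c'Δl = 47.78; W sinα = -17.4
Slice 3: Δl = 1.9/cos3.4° = 1.903 m; N'_3 = 145·cos3.4° − 19·1.903 = 108.6; c'Δl = 29.12; W sinα = 8.6
Slice 4: Δl = 2.6/cos12.8° = 2.666 m; N'_4 = 249·cos12.8° − 16·2.666 = 200.2; c'Δl = 40.79; W sinα = 55.2
Slice 5: Δl = 2.3/cos23.4° = 2.506 m; N'_5 = 200·cos23.4° − 41·2.506 = 80.8; c'Δl = 38.34; W sinα = 79.4
Slice 6: Δl = 2.2/cos34.0° = 2.654 m; N'_6 = 145·cos34.0° − 5·2.654 = 106.9; c'Δl = 40.60; W sinα = 81.1
Slice 7: Δl = 2.7/cos47.3° = 3.981 m; N'_7 = 80·cos47.3° − 7·3.981 = 26.4; c'Δl = 60.91; W sinα = 58.8
Σc'Δl = 281.5 kN/m; ΣN' = 671.0 kN/m; ΣW sinα = 260.2 kN/m
Resisting = 281.5 + 671.0·tan23.9° = 281.5 + 297.3 = 578.8 kN/m
FS = 578.8 / 260.2 = 2.224

FS = 2.22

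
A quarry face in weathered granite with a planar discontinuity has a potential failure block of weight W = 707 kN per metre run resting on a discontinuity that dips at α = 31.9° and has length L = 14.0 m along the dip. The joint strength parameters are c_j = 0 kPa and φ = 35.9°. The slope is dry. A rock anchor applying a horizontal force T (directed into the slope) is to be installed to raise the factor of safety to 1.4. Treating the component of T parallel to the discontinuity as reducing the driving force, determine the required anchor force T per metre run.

Resolving forces along and normal to the sliding plane, with the horizontal anchor force T adding T·sinα to the effective normal force and T·cosα acting up the plane against the driving force:
FS = [c_jL + (W cosα + T sinα) tanφ] / [W sinα − T cosα]
Without the anchor: N' = 600.2 kN/m, driving T_d = 373.6 kN/m, resisting R = 0·14.0 + 600.2·tan35.9° = 434.5 kN/m, FS = 1.16.
Setting FS = 1.4 and solving for T:
1.4·(373.6 − T cos31.9°) = 434.5 + T sin31.9°·tan35.9°
T·(sin31.9°·tan35.9° + 1.4·cos31.9°) = 1.4·373.6 − 434.5
T·(0.5284·0.7239 + 1.4·0.8490) = 523.0 − 434.5 = 88.6
T·1.5711 = 88.6
T = 56.4 kN/m

T = 56 kN/m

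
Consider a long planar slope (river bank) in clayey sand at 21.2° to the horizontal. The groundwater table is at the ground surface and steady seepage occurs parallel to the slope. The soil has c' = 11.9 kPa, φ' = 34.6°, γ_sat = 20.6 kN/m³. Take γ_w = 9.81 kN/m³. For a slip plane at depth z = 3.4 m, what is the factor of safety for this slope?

With seepage parallel to the slope and the water table at the surface, the effective normal stress on the slip plane uses the buoyant unit weight γ' = γ_sat − γ_w while the driving shear stress uses γ_sat:
FS = [c' + γ' z cos²β tanφ'] / [γ_sat z sinβ cosβ]
γ' = 20.6 − 9.81 = 10.79 kN/m³
Numerator = 11.9 + 10.79·3.4·cos²21.2°·tan34.6° = 11.9 + 10.79·3.4·0.8692·0.6899 = 33.898 kPa
Denominator = 20.6·3.4·sin21.2°·cos21.2° = 20.6·3.4·0.3616·0.9323 = 23.614 kPa
FS = 33.898 / 23.614 = 1.436

FS = 1.44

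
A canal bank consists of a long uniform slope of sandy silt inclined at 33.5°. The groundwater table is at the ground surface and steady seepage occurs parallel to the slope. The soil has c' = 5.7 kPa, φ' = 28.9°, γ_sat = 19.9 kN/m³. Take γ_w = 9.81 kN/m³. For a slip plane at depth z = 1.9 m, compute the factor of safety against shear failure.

FS = 0.75

With seepage parallel to the slope and the water table at the surface, the effective normal stress on the slip plane uses the buoyant unit weight γ' = γ_sat − γ_w while the driving shear stress uses γ_sat:
FS = [c' + γ' z cos²β tanφ'] / [γ_sat z sinβ cosβ]
γ' = 19.9 − 9.81 = 10.09 kN/m³
Numerator = 5.7 + 10.09·1.9·cos²33.5°·tan28.9° = 5.7 + 10.09·1.9·0.6954·0.5520 = 13.059 kPa
Denominator = 19.9·1.9·sin33.5°·cos33.5° = 19.9·1.9·0.5519·0.8339 = 17.402 kPa
FS = 13.059 / 17.402 = 0.750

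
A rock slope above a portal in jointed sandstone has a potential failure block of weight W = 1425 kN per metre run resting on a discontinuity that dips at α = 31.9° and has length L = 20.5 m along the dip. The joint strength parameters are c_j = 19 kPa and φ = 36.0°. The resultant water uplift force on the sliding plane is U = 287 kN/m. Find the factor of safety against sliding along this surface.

Resolving the block weight along and normal to the plane and applying the Mohr–Coulomb strength on the joint:
N' = W cosα − U = 1425·cos31.9° − 287 = 922.8 kN/m
Driving force T = W sinα = 1425·sin31.9° = 753.0 kN/m
Resisting force R = c_j·L + N'·tanφ = 19·20.5 + 922.8·tan36.0° = 389.5 + 670.4 = 1059.9 kN/m
FS = R / T = 1059.9 / 753.0 = 1.408

FS = 1.41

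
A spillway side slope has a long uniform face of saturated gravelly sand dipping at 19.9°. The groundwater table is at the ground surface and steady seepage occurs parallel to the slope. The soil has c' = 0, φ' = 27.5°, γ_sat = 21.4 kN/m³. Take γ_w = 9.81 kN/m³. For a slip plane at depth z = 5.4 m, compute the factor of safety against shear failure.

FS = 0.78

With seepage parallel to the slope and the water table at the surface, the effective normal stress on the slip plane uses the buoyant unit weight γ' = γ_sat − γ_w while the driving shear stress uses γ_sat:
FS = [c' + γ' z cos²β tanφ'] / [γ_sat z sinβ cosβ]
(For c' = 0 this reduces to FS = (γ'/γ_sat)·tanφ'/tanβ.)
γ' = 21.4 − 9.81 = 11.59 kN/m³
Numerator = 0.0 + 11.59·5.4·cos²19.9°·tan27.5° = 0.0 + 11.59·5.4·0.8841·0.5206 = 28.806 kPa
Denominator = 21.4·5.4·sin19.9°·cos19.9° = 21.4·5.4·0.3404·0.9403 = 36.986 kPa
FS = 28.806 / 36.986 = 0.779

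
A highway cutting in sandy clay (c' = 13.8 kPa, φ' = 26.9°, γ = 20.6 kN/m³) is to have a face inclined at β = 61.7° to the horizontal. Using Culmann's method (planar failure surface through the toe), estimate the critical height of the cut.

Culmann's analysis gives the critical failure plane at α_cr = (β + φ')/2 = (61.7 + 26.9)/2 = 44.3°, and the critical height
H_c = (4c'/γ) · sinβ cosφ' / [1 − cos(β − φ')]
    = (4·13.8/20.6) · sin61.7°·cos26.9° / [1 − cos(34.8°)]
    = 2.680 · 0.8805·0.8918 / [1 − 0.8211]
    = 2.680 · 0.7852 / 0.1789
    = 11.76 m

H_c = 11.76 m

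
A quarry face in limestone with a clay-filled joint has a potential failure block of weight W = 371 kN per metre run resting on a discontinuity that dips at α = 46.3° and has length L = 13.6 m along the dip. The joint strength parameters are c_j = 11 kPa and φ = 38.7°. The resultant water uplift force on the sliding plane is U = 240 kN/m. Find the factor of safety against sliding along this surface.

Resolving the block weight along and normal to the plane and applying the Mohr–Coulomb strength on the joint:
N' = W cosα − U = 371·cos46.3° − 240 = 16.3 kN/m
Driving force T = W sinα = 371·sin46.3° = 268.2 kN/m
Resisting force R = c_j·L + N'·tanφ = 11·13.6 + 16.3·tan38.7° = 149.6 + 13.1 = 162.7 kN/m
FS = R / T = 162.7 / 268.2 = 0.606

FS = 0.61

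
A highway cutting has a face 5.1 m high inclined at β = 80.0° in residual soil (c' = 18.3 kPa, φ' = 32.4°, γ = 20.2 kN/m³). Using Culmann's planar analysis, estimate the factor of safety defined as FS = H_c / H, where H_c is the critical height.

H_c = (4c'/γ) · sinβ cosφ' / [1 − cos(β − φ')]
    = (4·18.3/20.2) · sin80.0°·cos32.4° / [1 − cos47.6°]
    = 3.624 · 0.8315 / 0.3257 = 9.25 m
FS = H_c / H = 9.25 / 5.1 = 1.814

FS = 1.81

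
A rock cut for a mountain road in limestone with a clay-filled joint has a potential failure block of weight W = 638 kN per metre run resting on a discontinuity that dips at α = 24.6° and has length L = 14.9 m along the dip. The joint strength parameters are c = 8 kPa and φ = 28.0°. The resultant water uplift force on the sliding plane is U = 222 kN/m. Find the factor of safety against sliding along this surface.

Resolving the block weight along and normal to the plane and applying the Mohr–Coulomb strength on the joint:
N' = W cosα − U = 638·cos24.6° − 222 = 358.1 kN/m
Driving force T = W sinα = 638·sin24.6° = 265.6 kN/m
Resisting force R = c·L + N'·tanφ = 8·14.9 + 358.1·tan28.0° = 119.2 + 190.4 = 309.6 kN/m
FS = R / T = 309.6 / 265.6 = 1.166

FS = 1.17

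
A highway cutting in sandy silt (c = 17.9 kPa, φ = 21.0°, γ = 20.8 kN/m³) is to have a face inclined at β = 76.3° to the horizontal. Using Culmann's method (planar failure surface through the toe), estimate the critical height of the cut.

Culmann's analysis gives the critical failure plane at α_cr = (β + φ)/2 = (76.3 + 21.0)/2 = 48.6°, and the critical height
H_c = (4c/γ) · sinβ cosφ / [1 − cos(β − φ)]
    = (4·17.9/20.8) · sin76.3°·cos21.0° / [1 − cos(55.3°)]
    = 3.442 · 0.9715·0.9336 / [1 − 0.5693]
    = 3.442 · 0.9070 / 0.4307
    = 7.25 m

H_c = 7.25 m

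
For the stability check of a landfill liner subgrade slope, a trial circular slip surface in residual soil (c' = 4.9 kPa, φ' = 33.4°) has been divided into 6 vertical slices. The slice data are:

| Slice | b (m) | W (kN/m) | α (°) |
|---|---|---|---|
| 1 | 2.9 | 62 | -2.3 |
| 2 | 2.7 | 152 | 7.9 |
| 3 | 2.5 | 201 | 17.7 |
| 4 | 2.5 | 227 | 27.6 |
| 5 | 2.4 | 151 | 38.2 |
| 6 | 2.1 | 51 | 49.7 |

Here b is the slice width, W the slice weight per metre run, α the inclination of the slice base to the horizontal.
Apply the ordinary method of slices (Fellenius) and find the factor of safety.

Ordinary method of slices: FS = Σ[c'·Δl_i + (W_i cosα_i)·tanφ'] / Σ W_i sinα_i, with Δl_i = b_i / cosα_i.
Slice 1: Δl = 2.9/cos(-2.3°) = 2.902 m; N'_1 = 62·cos(-2.3°) = 62.0; c'Δl = 14.22; W sinα = -2.5
Slice 2: Δl = 2.7/cos7.9° = 2.726 m; N'_2 = 152·cos7.9° = 150.6; c'Δl = 13.36; W sinα = 20.9
Slice 3: Δl = 2.5/cos17.7° = 2.624 m; N'_3 = 201·cos17.7° = 191.5; c'Δl = 12.86; W sinα = 61.1
Slice 4: Δl = 2.5/cos27.6° = 2.821 m; N'_4 = 227·cos27.6° = 201.2; c'Δl = 13.82; W sinα = 105.2
Slice 5: Δl = 2.4/cos38.2° = 3.054 m; N'_5 = 151·cos38.2° = 118.7; c'Δl = 14.96; W sinα = 93.4
Slice 6: Δl = 2.1/cos49.7° = 3.247 m; N'_6 = 51·cos49.7° = 33.0; c'Δl = 15.91; W sinα = 38.9
Σc'Δl = 85.1 kN/m; ΣN' = 756.8 kN/m; ΣW sinα = 317.0 kN/m
Resisting = 85.1 + 756.8·tan33.4° = 85.1 + 499.0 = 584.2 kN/m
FS = 584.2 / 317.0 = 1.843

FS = 1.84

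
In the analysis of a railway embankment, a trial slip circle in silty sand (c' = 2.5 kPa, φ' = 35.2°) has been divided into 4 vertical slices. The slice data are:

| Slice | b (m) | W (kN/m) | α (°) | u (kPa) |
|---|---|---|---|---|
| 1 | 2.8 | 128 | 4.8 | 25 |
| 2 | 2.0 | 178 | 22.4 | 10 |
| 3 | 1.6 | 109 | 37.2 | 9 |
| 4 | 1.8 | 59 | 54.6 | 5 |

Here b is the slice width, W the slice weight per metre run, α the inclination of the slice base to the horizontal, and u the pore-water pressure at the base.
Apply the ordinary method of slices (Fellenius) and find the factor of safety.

Ordinary method of slices: FS = Σ[c'·Δl_i + (W_i cosα_i − u_i·Δl_i)·tanφ'] / Σ W_i sinα_i, with Δl_i = b_i / cosα_i.
Slice 1: Δl = 2.8/cos4.8° = 2.810 m; N'_1 = 128·cos4.8° − 25·2.810 = 57.3; c'Δl = 7.02; W sinα = 10.7
Slice 2: Δl = 2.0/cos22.4° = 2.163 m; N'_2 = 178·cos22.4° − 10·2.163 = 142.9; c'Δl = 5.41; W sinα = 67.8
Slice 3: Δl = 1.6/cos37.2° = 2.009 m; N'_3 = 109·cos37.2° − 9·2.009 = 68.7; c'Δl = 5.02; W sinα = 65.9
Slice 4: Δl = 1.8/cos54.6° = 3.107 m; N'_4 = 59·cos54.6° − 5·3.107 = 18.6; c'Δl = 7.77; W sinα = 48.1
Σc'Δl = 25.2 kN/m; ΣN' = 287.6 kN/m; ΣW sinα = 192.5 kN/m
Resisting = 25.2 + 287.6·tan35.2° = 25.2 + 202.9 = 228.1 kN/m
FS = 228.1 / 192.5 = 1.185

FS = 1.18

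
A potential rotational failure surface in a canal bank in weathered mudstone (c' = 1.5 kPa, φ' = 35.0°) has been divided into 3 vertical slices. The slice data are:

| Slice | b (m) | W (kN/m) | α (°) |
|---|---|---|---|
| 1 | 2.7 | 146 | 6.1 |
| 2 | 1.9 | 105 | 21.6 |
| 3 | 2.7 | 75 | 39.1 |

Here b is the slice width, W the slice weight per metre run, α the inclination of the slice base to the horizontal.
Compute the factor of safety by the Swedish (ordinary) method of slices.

FS = 2.20

Ordinary method of slices: FS = Σ[c'·Δl_i + (W_i cosα_i)·tanφ'] / Σ W_i sinα_i, with Δl_i = b_i / cosα_i.
Slice 1: Δl = 2.7/cos6.1° = 2.715 m; N'_1 = 146·cos6.1° = 145.2; c'Δl = 4.07; W sinα = 15.5
Slice 2: Δl = 1.9/cos21.6° = 2.044 m; N'_2 = 105·cos21.6° = 97.6; c'Δl = 3.07; W sinα = 38.7
Slice 3: Δl = 2.7/cos39.1° = 3.479 m; N'_3 = 75·cos39.1° = 58.2; c'Δl = 5.22; W sinα = 47.3
Σc'Δl = 12.4 kN/m; ΣN' = 301.0 kN/m; ΣW sinα = 101.5 kN/m
Resisting = 12.4 + 301.0·tan35.0° = 12.4 + 210.8 = 223.1 kN/m
FS = 223.1 / 101.5 = 2.199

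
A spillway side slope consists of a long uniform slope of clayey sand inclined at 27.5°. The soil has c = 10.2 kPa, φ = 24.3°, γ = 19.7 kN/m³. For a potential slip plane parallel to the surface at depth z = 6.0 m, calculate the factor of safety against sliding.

FS = 1.08

For an infinite slope with a slip plane parallel to the surface (no pore pressure): FS = [c + γz cos²β tanφ] / [γz sinβ cosβ].
γz = 19.7·6.0 = 118.20 kN/m²
Numerator = 10.2 + 118.20·cos²27.5°·tan24.3° = 10.2 + 118.20·0.7868·0.4515 = 52.190 kPa
Denominator = 118.20·sin27.5°·cos27.5° = 118.20·0.4617·0.8870 = 48.412 kPa
FS = 52.190 / 48.412 = 1.078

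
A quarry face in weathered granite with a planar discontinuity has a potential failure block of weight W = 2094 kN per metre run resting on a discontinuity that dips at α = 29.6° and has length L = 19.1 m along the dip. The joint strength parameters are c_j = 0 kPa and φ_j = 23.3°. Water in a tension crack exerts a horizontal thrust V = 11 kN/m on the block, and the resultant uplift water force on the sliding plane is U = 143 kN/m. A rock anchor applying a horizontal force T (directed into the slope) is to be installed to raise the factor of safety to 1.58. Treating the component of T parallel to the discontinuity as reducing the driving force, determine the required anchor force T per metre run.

T = 586 kN/m

Resolving forces along and normal to the sliding plane, with the horizontal anchor force T adding T·sinα to the effective normal force and T·cosα acting up the plane against the driving force:
FS = [c_jL + (W cosα − U − V sinα + T sinα) tanφ_j] / [W sinα + V cosα − T cosα]
Without the anchor: N' = 1672.3 kN/m, driving T_d = 1043.9 kN/m, resisting R = 0·19.1 + 1672.3·tan23.3° = 720.2 kN/m, FS = 0.69.
Setting FS = 1.58 and solving for T:
1.58·(1043.9 − T cos29.6°) = 720.2 + T sin29.6°·tan23.3°
T·(sin29.6°·tan23.3° + 1.58·cos29.6°) = 1.58·1043.9 − 720.2
T·(0.4939·0.4307 + 1.58·0.8695) = 1649.3 − 720.2 = 929.1
T·1.5865 = 929.1
T = 585.6 kN/m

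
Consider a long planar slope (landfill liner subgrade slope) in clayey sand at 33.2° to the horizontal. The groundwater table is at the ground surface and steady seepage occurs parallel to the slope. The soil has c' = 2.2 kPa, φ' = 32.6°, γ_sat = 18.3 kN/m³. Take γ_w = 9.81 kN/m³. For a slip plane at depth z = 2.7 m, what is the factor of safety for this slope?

With seepage parallel to the slope and the water table at the surface, the effective normal stress on the slip plane uses the buoyant unit weight γ' = γ_sat − γ_w while the driving shear stress uses γ_sat:
FS = [c' + γ' z cos²β tanφ'] / [γ_sat z sinβ cosβ]
γ' = 18.3 − 9.81 = 8.49 kN/m³
Numerator = 2.2 + 8.49·2.7·cos²33.2°·tan32.6° = 2.2 + 8.49·2.7·0.7002·0.6395 = 12.464 kPa
Denominator = 18.3·2.7·sin33.2°·cos33.2° = 18.3·2.7·0.5476·0.8368 = 22.639 kPa
FS = 12.464 / 22.639 = 0.551

FS = 0.55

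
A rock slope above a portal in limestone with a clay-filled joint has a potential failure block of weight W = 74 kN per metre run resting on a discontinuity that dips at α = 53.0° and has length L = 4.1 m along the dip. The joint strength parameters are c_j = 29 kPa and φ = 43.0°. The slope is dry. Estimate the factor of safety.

FS = 2.71

Resolving the block weight along and normal to the plane and applying the Mohr–Coulomb strength on the joint:
N' = W cosα = 74·cos53.0° = 44.5 kN/m
Driving force T = W sinα = 74·sin53.0° = 59.1 kN/m
Resisting force R = c_j·L + N'·tanφ = 29·4.1 + 44.5·tan43.0° = 118.9 + 41.5 = 160.4 kN/m
FS = R / T = 160.4 / 59.1 = 2.715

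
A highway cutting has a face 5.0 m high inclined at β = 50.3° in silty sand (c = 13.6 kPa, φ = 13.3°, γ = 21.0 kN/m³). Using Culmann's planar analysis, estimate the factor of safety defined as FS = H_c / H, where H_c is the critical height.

H_c = (4c/γ) · sinβ cosφ / [1 − cos(β − φ)]
    = (4·13.6/21.0) · sin50.3°·cos13.3° / [1 − cos37.0°]
    = 2.590 · 0.7488 / 0.2014 = 9.63 m
FS = H_c / H = 9.63 / 5.0 = 1.927

FS = 1.93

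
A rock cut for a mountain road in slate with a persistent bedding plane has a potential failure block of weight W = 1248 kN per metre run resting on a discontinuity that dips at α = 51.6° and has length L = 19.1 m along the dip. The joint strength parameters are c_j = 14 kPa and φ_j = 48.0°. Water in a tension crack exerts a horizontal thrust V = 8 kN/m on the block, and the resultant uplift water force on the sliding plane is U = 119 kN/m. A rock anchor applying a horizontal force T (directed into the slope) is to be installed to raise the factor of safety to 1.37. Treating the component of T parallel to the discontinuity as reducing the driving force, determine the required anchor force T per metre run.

T = 208 kN/m

Resolving forces along and normal to the sliding plane, with the horizontal anchor force T adding T·sinα to the effective normal force and T·cosα acting up the plane against the driving force:
FS = [c_jL + (W cosα − U − V sinα + T sinα) tanφ_j] / [W sinα + V cosα − T cosα]
Without the anchor: N' = 649.9 kN/m, driving T_d = 983.0 kN/m, resisting R = 14·19.1 + 649.9·tan48.0° = 989.2 kN/m, FS = 1.01.
Setting FS = 1.37 and solving for T:
1.37·(983.0 − T cos51.6°) = 989.2 + T sin51.6°·tan48.0°
T·(sin51.6°·tan48.0° + 1.37·cos51.6°) = 1.37·983.0 − 989.2
T·(0.7837·1.1106 + 1.37·0.6211) = 1346.7 − 989.2 = 357.5
T·1.7214 = 357.5
T = 207.7 kN/m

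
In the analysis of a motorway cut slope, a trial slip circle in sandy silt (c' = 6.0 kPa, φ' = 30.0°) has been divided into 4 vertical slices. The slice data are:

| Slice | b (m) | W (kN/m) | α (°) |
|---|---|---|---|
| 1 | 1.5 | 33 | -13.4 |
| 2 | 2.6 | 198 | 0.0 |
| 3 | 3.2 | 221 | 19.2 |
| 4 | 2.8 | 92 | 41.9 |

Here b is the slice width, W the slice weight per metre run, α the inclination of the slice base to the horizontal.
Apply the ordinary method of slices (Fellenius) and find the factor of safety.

FS = 2.85

Ordinary method of slices: FS = Σ[c'·Δl_i + (W_i cosα_i)·tanφ'] / Σ W_i sinα_i, with Δl_i = b_i / cosα_i.
Slice 1: Δl = 1.5/cos(-13.4°) = 1.542 m; N'_1 = 33·cos(-13.4°) = 32.1; c'Δl = 9.25; W sinα = -7.6
Slice 2: Δl = 2.6/cos0.0° = 2.600 m; N'_2 = 198·cos0.0° = 198.0; c'Δl = 15.60; W sinα = 0.0
Slice 3: Δl = 3.2/cos19.2° = 3.388 m; N'_3 = 221·cos19.2° = 208.7; c'Δl = 20.33; W sinα = 72.7
Slice 4: Δl = 2.8/cos41.9° = 3.762 m; N'_4 = 92·cos41.9° = 68.5; c'Δl = 22.57; W sinα = 61.4
Σc'Δl = 67.8 kN/m; ΣN' = 507.3 kN/m; ΣW sinα = 126.5 kN/m
Resisting = 67.8 + 507.3·tan30.0° = 67.8 + 292.9 = 360.6 kN/m
FS = 360.6 / 126.5 = 2.851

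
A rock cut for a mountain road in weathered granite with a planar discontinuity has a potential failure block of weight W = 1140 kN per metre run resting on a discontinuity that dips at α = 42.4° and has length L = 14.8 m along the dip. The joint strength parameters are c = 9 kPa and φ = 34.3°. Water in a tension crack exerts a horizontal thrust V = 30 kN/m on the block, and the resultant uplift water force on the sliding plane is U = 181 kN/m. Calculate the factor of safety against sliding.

Resolving the block weight along and normal to the plane and applying the Mohr–Coulomb strength on the joint:
N' = W cosα − U − V sinα = 1140·cos42.4° − 181 − 30·sin42.4° = 640.6 kN/m
Driving force T = W sinα + V cosα = 1140·sin42.4° + 30·cos42.4° = 790.9 kN/m
Resisting force R = c·L + N'·tanφ = 9·14.8 + 640.6·tan34.3° = 133.2 + 437.0 = 570.2 kN/m
FS = R / T = 570.2 / 790.9 = 0.721

FS = 0.72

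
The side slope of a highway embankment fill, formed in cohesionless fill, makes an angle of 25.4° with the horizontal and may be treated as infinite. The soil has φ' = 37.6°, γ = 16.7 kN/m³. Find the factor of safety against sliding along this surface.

For a dry cohesionless infinite slope the factor of safety is FS = tanφ' / tanβ.
FS = tan37.6° / tan25.4° = 0.7701 / 0.4748 = 1.622

FS = 1.62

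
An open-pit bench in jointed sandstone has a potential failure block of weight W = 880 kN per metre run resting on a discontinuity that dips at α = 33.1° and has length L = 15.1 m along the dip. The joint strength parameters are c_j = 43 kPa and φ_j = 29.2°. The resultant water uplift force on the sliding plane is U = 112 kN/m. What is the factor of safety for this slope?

Resolving the block weight along and normal to the plane and applying the Mohr–Coulomb strength on the joint:
N' = W cosα − U = 880·cos33.1° − 112 = 625.2 kN/m
Driving force T = W sinα = 880·sin33.1° = 480.6 kN/m
Resisting force R = c_j·L + N'·tanφ_j = 43·15.1 + 625.2·tan29.2° = 649.3 + 349.4 = 998.7 kN/m
FS = R / T = 998.7 / 480.6 = 2.078

FS = 2.08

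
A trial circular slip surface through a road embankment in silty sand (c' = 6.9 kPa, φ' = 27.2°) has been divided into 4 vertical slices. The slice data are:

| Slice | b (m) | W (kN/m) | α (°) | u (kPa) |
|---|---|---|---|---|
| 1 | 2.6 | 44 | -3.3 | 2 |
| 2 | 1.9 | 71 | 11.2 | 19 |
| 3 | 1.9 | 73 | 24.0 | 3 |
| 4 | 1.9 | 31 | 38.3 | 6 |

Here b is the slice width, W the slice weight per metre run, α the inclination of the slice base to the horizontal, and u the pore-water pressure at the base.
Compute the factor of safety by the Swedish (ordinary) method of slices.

FS = 2.25

Ordinary method of slices: FS = Σ[c'·Δl_i + (W_i cosα_i − u_i·Δl_i)·tanφ'] / Σ W_i sinα_i, with Δl_i = b_i / cosα_i.
Slice 1: Δl = 2.6/cos(-3.3°) = 2.604 m; N'_1 = 44·cos(-3.3°) − 2·2.604 = 38.7; c'Δl = 17.97; W sinα = -2.5
Slice 2: Δl = 1.9/cos11.2° = 1.937 m; N'_2 = 71·cos11.2° − 19·1.937 = 32.8; c'Δl = 13.36; W sinα = 13.8
Slice 3: Δl = 1.9/cos24.0° = 2.080 m; N'_3 = 73·cos24.0° − 3·2.080 = 60.4; c'Δl = 14.35; W sinα = 29.7
Slice 4: Δl = 1.9/cos38.3° = 2.421 m; N'_4 = 31·cos38.3° − 6·2.421 = 9.8; c'Δl = 16.71; W sinα = 19.2
Σc'Δl = 62.4 kN/m; ΣN' = 141.8 kN/m; ΣW sinα = 60.2 kN/m
Resisting = 62.4 + 141.8·tan27.2° = 62.4 + 72.9 = 135.3 kN/m
FS = 135.3 / 60.2 = 2.248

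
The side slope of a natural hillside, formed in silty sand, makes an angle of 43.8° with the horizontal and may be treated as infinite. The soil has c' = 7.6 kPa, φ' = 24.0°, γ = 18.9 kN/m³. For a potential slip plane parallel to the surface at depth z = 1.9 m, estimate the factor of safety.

For an infinite slope with a slip plane parallel to the surface (no pore pressure): FS = [c' + γz cos²β tanφ'] / [γz sinβ cosβ].
γz = 18.9·1.9 = 35.91 kN/m²
Numerator = 7.6 + 35.91·cos²43.8°·tan24.0° = 7.6 + 35.91·0.5209·0.4452 = 15.929 kPa
Denominator = 35.91·sin43.8°·cos43.8° = 35.91·0.6921·0.7218 = 17.939 kPa
FS = 15.929 / 17.939 = 0.888

FS = 0.89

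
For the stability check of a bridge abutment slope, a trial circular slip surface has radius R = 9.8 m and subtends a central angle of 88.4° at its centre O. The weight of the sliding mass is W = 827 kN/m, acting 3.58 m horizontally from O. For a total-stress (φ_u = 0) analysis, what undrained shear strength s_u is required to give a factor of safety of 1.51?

FS = s_u·L_a·R / (W·d), so s_u = FS·W·d / (L_a·R).
Arc length L_a = R·θ = 9.8·(88.4°·π/180) = 9.8·1.5429 = 15.12 m
s_u = 1.51·827·3.58 / (15.12·9.8) = 4470.6 / 148.18 = 30.17 kPa

s_u = 30.2 kPa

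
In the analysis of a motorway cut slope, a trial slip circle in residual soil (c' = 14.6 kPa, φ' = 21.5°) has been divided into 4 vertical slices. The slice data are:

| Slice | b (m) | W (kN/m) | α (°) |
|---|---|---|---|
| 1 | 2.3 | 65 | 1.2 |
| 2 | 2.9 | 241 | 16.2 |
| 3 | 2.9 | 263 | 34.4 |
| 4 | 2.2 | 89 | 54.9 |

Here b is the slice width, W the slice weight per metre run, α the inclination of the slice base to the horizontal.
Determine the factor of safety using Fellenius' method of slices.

FS = 1.40

Ordinary method of slices: FS = Σ[c'·Δl_i + (W_i cosα_i)·tanφ'] / Σ W_i sinα_i, with Δl_i = b_i / cosα_i.
Slice 1: Δl = 2.3/cos1.2° = 2.301 m; N'_1 = 65·cos1.2° = 65.0; c'Δl = 33.59; W sinα = 1.4
Slice 2: Δl = 2.9/cos16.2° = 3.020 m; N'_2 = 241·cos16.2° = 231.4; c'Δl = 44.09; W sinα = 67.2
Slice 3: Δl = 2.9/cos34.4° = 3.515 m; N'_3 = 263·cos34.4° = 217.0; c'Δl = 51.31; W sinα = 148.6
Slice 4: Δl = 2.2/cos54.9° = 3.826 m; N'_4 = 89·cos54.9° = 51.2; c'Δl = 55.86; W sinα = 72.8
Σc'Δl = 184.9 kN/m; ΣN' = 564.6 kN/m; ΣW sinα = 290.0 kN/m
Resisting = 184.9 + 564.6·tan21.5° = 184.9 + 222.4 = 407.3 kN/m
FS = 407.3 / 290.0 = 1.404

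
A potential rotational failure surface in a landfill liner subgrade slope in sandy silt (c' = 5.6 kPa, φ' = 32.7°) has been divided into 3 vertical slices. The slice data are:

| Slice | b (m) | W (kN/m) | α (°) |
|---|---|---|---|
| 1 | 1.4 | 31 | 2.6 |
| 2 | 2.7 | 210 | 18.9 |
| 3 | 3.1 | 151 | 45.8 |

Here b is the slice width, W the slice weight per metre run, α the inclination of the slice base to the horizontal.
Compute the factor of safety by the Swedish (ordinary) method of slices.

FS = 1.48

Ordinary method of slices: FS = Σ[c'·Δl_i + (W_i cosα_i)·tanφ'] / Σ W_i sinα_i, with Δl_i = b_i / cosα_i.
Slice 1: Δl = 1.4/cos2.6° = 1.401 m; N'_1 = 31·cos2.6° = 31.0; c'Δl = 7.85; W sinα = 1.4
Slice 2: Δl = 2.7/cos18.9° = 2.854 m; N'_2 = 210·cos18.9° = 198.7; c'Δl = 15.98; W sinα = 68.0
Slice 3: Δl = 3.1/cos45.8° = 4.447 m; N'_3 = 151·cos45.8° = 105.3; c'Δl = 24.90; W sinα = 108.3
Σc'Δl = 48.7 kN/m; ΣN' = 334.9 kN/m; ΣW sinα = 177.7 kN/m
Resisting = 48.7 + 334.9·tan32.7° = 48.7 + 215.0 = 263.7 kN/m
FS = 263.7 / 177.7 = 1.484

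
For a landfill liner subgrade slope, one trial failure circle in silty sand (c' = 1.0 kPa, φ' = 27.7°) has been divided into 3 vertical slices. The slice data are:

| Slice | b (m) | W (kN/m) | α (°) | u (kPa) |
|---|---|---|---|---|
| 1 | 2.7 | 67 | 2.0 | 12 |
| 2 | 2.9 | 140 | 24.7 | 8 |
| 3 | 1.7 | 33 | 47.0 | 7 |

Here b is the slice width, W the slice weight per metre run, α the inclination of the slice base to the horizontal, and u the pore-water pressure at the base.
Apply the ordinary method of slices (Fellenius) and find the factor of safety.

Ordinary method of slices: FS = Σ[c'·Δl_i + (W_i cosα_i − u_i·Δl_i)·tanφ'] / Σ W_i sinα_i, with Δl_i = b_i / cosα_i.
Slice 1: Δl = 2.7/cos2.0° = 2.702 m; N'_1 = 67·cos2.0° − 12·2.702 = 34.5; c'Δl = 2.70; W sinα = 2.3
Slice 2: Δl = 2.9/cos24.7° = 3.192 m; N'_2 = 140·cos24.7° − 8·3.192 = 101.7; c'Δl = 3.19; W sinα = 58.5
Slice 3: Δl = 1.7/cos47.0° = 2.493 m; N'_3 = 33·cos47.0° − 7·2.493 = 5.1; c'Δl = 2.49; W sinα = 24.1
Σc'Δl = 8.4 kN/m; ΣN' = 141.3 kN/m; ΣW sinα = 85.0 kN/m
Resisting = 8.4 + 141.3·tan27.7° = 8.4 + 74.2 = 82.5 kN/m
FS = 82.5 / 85.0 = 0.971

FS = 0.97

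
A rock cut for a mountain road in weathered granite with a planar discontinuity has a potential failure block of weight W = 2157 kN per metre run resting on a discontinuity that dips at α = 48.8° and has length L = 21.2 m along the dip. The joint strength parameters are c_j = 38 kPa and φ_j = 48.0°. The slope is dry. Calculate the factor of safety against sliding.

Resolving the block weight along and normal to the plane and applying the Mohr–Coulomb strength on the joint:
N' = W cosα = 2157·cos48.8° = 1420.8 kN/m
Driving force T = W sinα = 2157·sin48.8° = 1623.0 kN/m
Resisting force R = c_j·L + N'·tanφ_j = 38·21.2 + 1420.8·tan48.0° = 805.6 + 1578.0 = 2383.6 kN/m
FS = R / T = 2383.6 / 1623.0 = 1.469

FS = 1.47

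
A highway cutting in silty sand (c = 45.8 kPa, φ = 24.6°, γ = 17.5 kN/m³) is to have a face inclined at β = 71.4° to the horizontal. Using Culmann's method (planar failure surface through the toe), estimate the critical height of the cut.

Culmann's analysis gives the critical failure plane at α_cr = (β + φ)/2 = (71.4 + 24.6)/2 = 48.0°, and the critical height
H_c = (4c/γ) · sinβ cosφ / [1 − cos(β − φ)]
    = (4·45.8/17.5) · sin71.4°·cos24.6° / [1 − cos(46.8°)]
    = 10.469 · 0.9478·0.9092 / [1 − 0.6845]
    = 10.469 · 0.8617 / 0.3155
    = 28.60 m

H_c = 28.60 m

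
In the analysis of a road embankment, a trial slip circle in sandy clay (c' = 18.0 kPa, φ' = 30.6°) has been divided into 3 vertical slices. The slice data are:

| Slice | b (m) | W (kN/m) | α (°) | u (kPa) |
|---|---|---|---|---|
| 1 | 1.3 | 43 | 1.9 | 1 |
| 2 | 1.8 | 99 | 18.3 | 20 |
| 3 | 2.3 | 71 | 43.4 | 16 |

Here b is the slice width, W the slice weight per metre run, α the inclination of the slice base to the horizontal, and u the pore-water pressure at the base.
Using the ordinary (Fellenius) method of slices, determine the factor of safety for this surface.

Ordinary method of slices: FS = Σ[c'·Δl_i + (W_i cosα_i − u_i·Δl_i)·tanφ'] / Σ W_i sinα_i, with Δl_i = b_i / cosα_i.
Slice 1: Δl = 1.3/cos1.9° = 1.301 m; N'_1 = 43·cos1.9° − 1·1.301 = 41.7; c'Δl = 23.41; W sinα = 1.4
Slice 2: Δl = 1.8/cos18.3° = 1.896 m; N'_2 = 99·cos18.3° − 20·1.896 = 56.1; c'Δl = 34.13; W sinα = 31.1
Slice 3: Δl = 2.3/cos43.4° = 3.166 m; N'_3 = 71·cos43.4° − 16·3.166 = 0.9; c'Δl = 56.98; W sinα = 48.8
Σc'Δl = 114.5 kN/m; ΣN' = 98.7 kN/m; ΣW sinα = 81.3 kN/m
Resisting = 114.5 + 98.7·tan30.6° = 114.5 + 58.4 = 172.9 kN/m
FS = 172.9 / 81.3 = 2.127

FS = 2.13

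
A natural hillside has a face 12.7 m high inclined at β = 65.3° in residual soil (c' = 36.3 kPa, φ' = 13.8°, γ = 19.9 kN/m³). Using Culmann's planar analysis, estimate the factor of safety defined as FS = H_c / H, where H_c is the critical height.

H_c = (4c'/γ) · sinβ cosφ' / [1 − cos(β − φ')]
    = (4·36.3/19.9) · sin65.3°·cos13.8° / [1 − cos51.5°]
    = 7.296 · 0.8823 / 0.3775 = 17.05 m
FS = H_c / H = 17.05 / 12.7 = 1.343

FS = 1.34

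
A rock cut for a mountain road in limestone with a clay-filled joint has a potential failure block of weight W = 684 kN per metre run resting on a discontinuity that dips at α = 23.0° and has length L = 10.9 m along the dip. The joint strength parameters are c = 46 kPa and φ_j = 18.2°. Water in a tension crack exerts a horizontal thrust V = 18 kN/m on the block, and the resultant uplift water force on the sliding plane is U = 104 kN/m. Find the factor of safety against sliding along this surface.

FS = 2.37

Resolving the block weight along and normal to the plane and applying the Mohr–Coulomb strength on the joint:
N' = W cosα − U − V sinα = 684·cos23.0° − 104 − 18·sin23.0° = 518.6 kN/m
Driving force T = W sinα + V cosα = 684·sin23.0° + 18·cos23.0° = 283.8 kN/m
Resisting force R = c·L + N'·tanφ_j = 46·10.9 + 518.6·tan18.2° = 501.4 + 170.5 = 671.9 kN/m
FS = R / T = 671.9 / 283.8 = 2.367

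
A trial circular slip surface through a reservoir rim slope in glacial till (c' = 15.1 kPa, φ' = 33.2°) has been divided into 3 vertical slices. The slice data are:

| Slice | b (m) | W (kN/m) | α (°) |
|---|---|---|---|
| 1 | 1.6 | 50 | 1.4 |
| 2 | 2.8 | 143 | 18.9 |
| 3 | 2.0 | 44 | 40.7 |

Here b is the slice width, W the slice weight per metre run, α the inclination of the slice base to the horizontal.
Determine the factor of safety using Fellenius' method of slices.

FS = 3.30

Ordinary method of slices: FS = Σ[c'·Δl_i + (W_i cosα_i)·tanφ'] / Σ W_i sinα_i, with Δl_i = b_i / cosα_i.
Slice 1: Δl = 1.6/cos1.4° = 1.600 m; N'_1 = 50·cos1.4° = 50.0; c'Δl = 24.17; W sinα = 1.2
Slice 2: Δl = 2.8/cos18.9° = 2.960 m; N'_2 = 143·cos18.9° = 135.3; c'Δl = 44.69; W sinα = 46.3
Slice 3: Δl = 2.0/cos40.7° = 2.638 m; N'_3 = 44·cos40.7° = 33.4; c'Δl = 39.83; W sinα = 28.7
Σc'Δl = 108.7 kN/m; ΣN' = 218.6 kN/m; ΣW sinα = 76.2 kN/m
Resisting = 108.7 + 218.6·tan33.2° = 108.7 + 143.1 = 251.8 kN/m
FS = 251.8 / 76.2 = 3.302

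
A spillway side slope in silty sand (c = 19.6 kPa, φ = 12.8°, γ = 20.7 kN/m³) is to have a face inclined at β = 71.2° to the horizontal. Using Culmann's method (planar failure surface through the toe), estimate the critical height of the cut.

Culmann's analysis gives the critical failure plane at α_cr = (β + φ)/2 = (71.2 + 12.8)/2 = 42.0°, and the critical height
H_c = (4c/γ) · sinβ cosφ / [1 − cos(β − φ)]
    = (4·19.6/20.7) · sin71.2°·cos12.8° / [1 − cos(58.4°)]
    = 3.787 · 0.9466·0.9751 / [1 − 0.5240]
    = 3.787 · 0.9231 / 0.4760
    = 7.34 m

H_c = 7.34 m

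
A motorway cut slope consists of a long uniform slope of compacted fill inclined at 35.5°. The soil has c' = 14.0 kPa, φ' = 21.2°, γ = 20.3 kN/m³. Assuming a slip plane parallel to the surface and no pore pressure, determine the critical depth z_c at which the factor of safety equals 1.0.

z_c = 3.20 m

Setting FS = 1.00 in FS = [c' + γz cos²β tanφ'] / [γz sinβ cosβ] and solving for z:
z = c' / [γ cosβ (FS·sinβ − cosβ·tanφ')]
  = 14.0 / [20.3·cos35.5°·(1.00·sin35.5° − cos35.5°·tan21.2°)]
  = 14.0 / [20.3·0.8141·(1.00·0.5807 − 0.8141·0.3879)]
  = 14.0 / 4.3784 = 3.198 m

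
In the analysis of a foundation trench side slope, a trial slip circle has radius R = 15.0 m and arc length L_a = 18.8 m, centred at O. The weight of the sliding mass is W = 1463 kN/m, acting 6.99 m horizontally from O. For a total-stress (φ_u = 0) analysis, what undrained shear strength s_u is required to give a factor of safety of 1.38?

FS = s_u·L_a·R / (W·d), so s_u = FS·W·d / (L_a·R).
s_u = 1.38·1463·6.99 / (18.80·15.0) = 14112.4 / 282.00 = 50.04 kPa

s_u = 50.0 kPa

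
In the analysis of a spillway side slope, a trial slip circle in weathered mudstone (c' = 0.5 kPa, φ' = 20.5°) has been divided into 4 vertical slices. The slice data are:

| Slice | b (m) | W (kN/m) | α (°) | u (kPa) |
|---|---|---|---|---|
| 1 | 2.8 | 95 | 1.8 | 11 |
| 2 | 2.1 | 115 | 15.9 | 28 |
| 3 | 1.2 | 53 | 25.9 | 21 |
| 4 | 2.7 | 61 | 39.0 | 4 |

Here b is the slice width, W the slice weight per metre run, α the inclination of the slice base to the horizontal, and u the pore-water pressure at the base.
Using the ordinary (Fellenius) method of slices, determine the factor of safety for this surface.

Ordinary method of slices: FS = Σ[c'·Δl_i + (W_i cosα_i − u_i·Δl_i)·tanφ'] / Σ W_i sinα_i, with Δl_i = b_i / cosα_i.
Slice 1: Δl = 2.8/cos1.8° = 2.801 m; N'_1 = 95·cos1.8° − 11·2.801 = 64.1; c'Δl = 1.40; W sinα = 3.0
Slice 2: Δl = 2.1/cos15.9° = 2.184 m; N'_2 = 115·cos15.9° − 28·2.184 = 49.5; c'Δl = 1.09; W sinα = 31.5
Slice 3: Δl = 1.2/cos25.9° = 1.334 m; N'_3 = 53·cos25.9° − 21·1.334 = 19.7; c'Δl = 0.67; W sinα = 23.2
Slice 4: Δl = 2.7/cos39.0° = 3.474 m; N'_4 = 61·cos39.0° − 4·3.474 = 33.5; c'Δl = 1.74; W sinα = 38.4
Σc'Δl = 4.9 kN/m; ΣN' = 166.8 kN/m; ΣW sinα = 96.0 kN/m
Resisting = 4.9 + 166.8·tan20.5° = 4.9 + 62.4 = 67.2 kN/m
FS = 67.2 / 96.0 = 0.700

FS = 0.70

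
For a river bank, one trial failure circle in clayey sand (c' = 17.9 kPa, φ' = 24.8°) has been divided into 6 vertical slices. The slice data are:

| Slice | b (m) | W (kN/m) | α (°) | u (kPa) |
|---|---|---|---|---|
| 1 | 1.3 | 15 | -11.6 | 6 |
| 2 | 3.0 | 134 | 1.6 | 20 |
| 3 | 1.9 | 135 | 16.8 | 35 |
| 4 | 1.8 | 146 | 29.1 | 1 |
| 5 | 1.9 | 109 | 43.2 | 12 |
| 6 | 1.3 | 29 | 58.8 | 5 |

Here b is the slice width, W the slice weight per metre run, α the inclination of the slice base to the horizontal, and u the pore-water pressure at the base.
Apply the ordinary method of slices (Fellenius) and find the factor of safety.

Ordinary method of slices: FS = Σ[c'·Δl_i + (W_i cosα_i − u_i·Δl_i)·tanφ'] / Σ W_i sinα_i, with Δl_i = b_i / cosα_i.
Slice 1: Δl = 1.3/cos(-11.6°) = 1.327 m; N'_1 = 15·cos(-11.6°) − 6·1.327 = 6.7; c'Δl = 23.76; W sinα = -3.0
Slice 2: Δl = 3.0/cos1.6° = 3.001 m; N'_2 = 134·cos1.6° − 20·3.001 = 73.9; c'Δl = 53.72; W sinα = 3.7
Slice 3: Δl = 1.9/cos16.8° = 1.985 m; N'_3 = 135·cos16.8° − 35·1.985 = 59.8; c'Δl = 35.53; W sinα = 39.0
Slice 4: Δl = 1.8/cos29.1° = 2.060 m; N'_4 = 146·cos29.1° − 1·2.060 = 125.5; c'Δl = 36.87; W sinα = 71.0
Slice 5: Δl = 1.9/cos43.2° = 2.606 m; N'_5 = 109·cos43.2° − 12·2.606 = 48.2; c'Δl = 46.65; W sinα = 74.6
Slice 6: Δl = 1.3/cos58.8° = 2.510 m; N'_6 = 29·cos58.8° − 5·2.510 = 2.5; c'Δl = 44.92; W sinα = 24.8
Σc'Δl = 241.5 kN/m; ΣN' = 316.6 kN/m; ΣW sinα = 210.2 kN/m
Resisting = 241.5 + 316.6·tan24.8° = 241.5 + 146.3 = 387.7 kN/m
FS = 387.7 / 210.2 = 1.845

FS = 1.84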